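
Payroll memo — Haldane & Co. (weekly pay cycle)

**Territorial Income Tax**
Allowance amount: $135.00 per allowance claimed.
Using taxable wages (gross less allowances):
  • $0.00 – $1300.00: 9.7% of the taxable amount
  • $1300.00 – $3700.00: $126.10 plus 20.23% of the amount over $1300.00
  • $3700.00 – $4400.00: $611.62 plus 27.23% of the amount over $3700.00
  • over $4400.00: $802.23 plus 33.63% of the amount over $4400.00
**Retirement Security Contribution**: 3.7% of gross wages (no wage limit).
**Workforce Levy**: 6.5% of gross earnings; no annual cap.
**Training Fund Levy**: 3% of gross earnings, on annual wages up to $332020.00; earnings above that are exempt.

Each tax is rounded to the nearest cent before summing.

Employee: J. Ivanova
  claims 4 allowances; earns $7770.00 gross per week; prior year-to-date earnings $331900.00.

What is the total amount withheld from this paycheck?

$2550.10

Territorial Income Tax: taxable = $7770.00 − 4×$135.00 = $7230.00
  $802.23 + 33.63% × ($7230.00 − $4400.00) = $802.23 + 33.63% × $2830.00 = $1753.96
Retirement Security Contribution: 3.7% × $7770.00 = $287.49
Workforce Levy: 6.5% × $7770.00 = $505.05
Training Fund Levy: cap $332020.00 − YTD $331900.00 = $120.00 subject; 3% × $120.00 = $3.60
Total: $1753.96 + $287.49 + $505.05 + $3.60 = $2550.10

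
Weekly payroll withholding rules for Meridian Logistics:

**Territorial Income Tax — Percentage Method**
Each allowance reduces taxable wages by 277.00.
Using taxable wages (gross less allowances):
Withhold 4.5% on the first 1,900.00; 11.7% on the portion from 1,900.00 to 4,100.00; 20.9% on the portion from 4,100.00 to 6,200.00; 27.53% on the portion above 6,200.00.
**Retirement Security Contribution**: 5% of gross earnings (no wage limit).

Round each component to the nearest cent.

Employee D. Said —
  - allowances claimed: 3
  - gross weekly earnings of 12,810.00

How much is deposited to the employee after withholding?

Territorial Income Tax: taxable = 12,810.00 − 3×277.00 = 11,979.00
  781.80 + 27.53% × (11,979.00 − 6,200.00) = 781.80 + 27.53% × 5,779.00 = 2,372.76
Retirement Security Contribution: 5% × 12,810.00 = 640.50
Total withheld: 2,372.76 + 640.50 = 3,013.26
Net pay: 12,810.00 − 3,013.26 = 9,796.74

9,796.74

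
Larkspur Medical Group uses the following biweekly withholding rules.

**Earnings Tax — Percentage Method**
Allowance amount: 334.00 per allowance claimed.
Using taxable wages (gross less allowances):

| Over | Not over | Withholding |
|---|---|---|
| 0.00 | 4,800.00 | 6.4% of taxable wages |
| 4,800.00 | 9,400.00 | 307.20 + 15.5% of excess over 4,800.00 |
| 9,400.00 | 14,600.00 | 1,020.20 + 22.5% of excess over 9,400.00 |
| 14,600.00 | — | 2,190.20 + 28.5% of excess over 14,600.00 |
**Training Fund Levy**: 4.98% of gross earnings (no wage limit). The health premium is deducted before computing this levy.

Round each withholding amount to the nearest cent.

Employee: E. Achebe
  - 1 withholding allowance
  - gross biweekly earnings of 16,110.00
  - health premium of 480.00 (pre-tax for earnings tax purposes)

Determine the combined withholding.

3,166.93

Earnings Tax: taxable = 16,110.00 − 480.00 − 1×334.00 = 15,296.00
  2,190.20 + 28.5% × (15,296.00 − 14,600.00) = 2,190.20 + 28.5% × 696.00 = 2,388.56
Training Fund Levy: 4.98% × 15,630.00 = 778.37
Total: 2,388.56 + 778.37 = 3,166.93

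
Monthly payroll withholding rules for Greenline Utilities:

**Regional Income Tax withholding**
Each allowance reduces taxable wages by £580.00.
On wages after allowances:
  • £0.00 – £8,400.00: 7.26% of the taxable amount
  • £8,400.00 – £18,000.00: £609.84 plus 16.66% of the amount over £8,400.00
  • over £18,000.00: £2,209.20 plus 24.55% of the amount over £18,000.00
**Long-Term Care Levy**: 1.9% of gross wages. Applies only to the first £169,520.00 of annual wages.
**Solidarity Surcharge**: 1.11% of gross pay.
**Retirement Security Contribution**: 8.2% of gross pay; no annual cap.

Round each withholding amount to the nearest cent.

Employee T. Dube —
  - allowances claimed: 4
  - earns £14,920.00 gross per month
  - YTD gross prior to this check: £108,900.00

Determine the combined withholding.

£2,982.09

Regional Income Tax: taxable = £14,920.00 − 4×£580.00 = £12,600.00
  £609.84 + 16.66% × (£12,600.00 − £8,400.00) = £609.84 + 16.66% × £4,200.00 = £1,309.56
Long-Term Care Levy: 1.9% × £14,920.00 = £283.48
Solidarity Surcharge: 1.11% × £14,920.00 = £165.61
Retirement Security Contribution: 8.2% × £14,920.00 = £1,223.44
Total: £1,309.56 + £283.48 + £165.61 + £1,223.44 = £2,982.09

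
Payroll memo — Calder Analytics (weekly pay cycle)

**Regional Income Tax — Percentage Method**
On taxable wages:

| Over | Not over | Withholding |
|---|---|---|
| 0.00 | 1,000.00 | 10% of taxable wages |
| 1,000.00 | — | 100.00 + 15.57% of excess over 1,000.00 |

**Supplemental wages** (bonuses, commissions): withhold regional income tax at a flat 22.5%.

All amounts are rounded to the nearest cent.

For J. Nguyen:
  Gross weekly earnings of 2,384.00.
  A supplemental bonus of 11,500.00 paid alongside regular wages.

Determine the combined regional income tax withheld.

Regional Income Tax: taxable = 2,384.00
  100.00 + 15.57% × (2,384.00 − 1,000.00) = 100.00 + 15.57% × 1,384.00 = 315.49
Supplemental (22.5% flat on bonus): 22.5% × 11,500.00 = 2,587.50
Total regional income tax: 315.49 + 2,587.50 = 2,902.99

2,902.99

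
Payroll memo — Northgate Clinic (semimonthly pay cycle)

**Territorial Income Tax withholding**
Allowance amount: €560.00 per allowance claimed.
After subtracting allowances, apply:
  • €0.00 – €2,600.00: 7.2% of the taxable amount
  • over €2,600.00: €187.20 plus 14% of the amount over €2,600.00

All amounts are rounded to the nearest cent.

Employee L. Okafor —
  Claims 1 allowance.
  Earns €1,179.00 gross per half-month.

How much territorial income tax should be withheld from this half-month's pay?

Territorial Income Tax: taxable = €1,179.00 − 1×€560.00 = €619.00
  7.2% × €619.00 = €44.57

€44.57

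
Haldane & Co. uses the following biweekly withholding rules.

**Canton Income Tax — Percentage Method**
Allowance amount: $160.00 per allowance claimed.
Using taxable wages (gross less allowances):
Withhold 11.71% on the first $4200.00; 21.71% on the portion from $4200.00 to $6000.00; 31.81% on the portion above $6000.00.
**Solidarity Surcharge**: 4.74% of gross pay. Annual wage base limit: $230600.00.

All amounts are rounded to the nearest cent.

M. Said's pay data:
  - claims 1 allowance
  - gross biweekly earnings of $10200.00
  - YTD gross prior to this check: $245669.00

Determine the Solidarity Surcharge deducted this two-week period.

$0.00

Solidarity Surcharge: YTD $245669.00 ≥ cap $230600.00 → $0.00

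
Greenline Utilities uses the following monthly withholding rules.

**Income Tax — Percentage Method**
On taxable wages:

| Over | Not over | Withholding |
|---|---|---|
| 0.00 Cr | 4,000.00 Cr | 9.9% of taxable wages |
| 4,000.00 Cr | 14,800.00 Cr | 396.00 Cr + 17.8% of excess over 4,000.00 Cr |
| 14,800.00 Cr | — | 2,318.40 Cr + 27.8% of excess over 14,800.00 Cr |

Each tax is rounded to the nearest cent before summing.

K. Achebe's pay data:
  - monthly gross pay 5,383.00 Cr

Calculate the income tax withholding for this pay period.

642.17 Cr

Income Tax: taxable = 5,383.00 Cr
  396.00 Cr + 17.8% × (5,383.00 Cr − 4,000.00 Cr) = 396.00 Cr + 17.8% × 1,383.00 Cr = 642.17 Cr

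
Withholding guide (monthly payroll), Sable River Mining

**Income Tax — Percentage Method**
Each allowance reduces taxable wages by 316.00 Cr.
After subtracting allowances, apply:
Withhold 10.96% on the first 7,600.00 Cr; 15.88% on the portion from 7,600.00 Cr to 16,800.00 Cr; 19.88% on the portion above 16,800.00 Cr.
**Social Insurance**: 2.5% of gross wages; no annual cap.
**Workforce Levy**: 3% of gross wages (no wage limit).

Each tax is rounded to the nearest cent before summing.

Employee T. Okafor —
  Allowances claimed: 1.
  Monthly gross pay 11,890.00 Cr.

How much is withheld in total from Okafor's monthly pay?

2,117.98 Cr

Income Tax: taxable = 11,890.00 Cr − 1×316.00 Cr = 11,574.00 Cr
  832.96 Cr + 15.88% × (11,574.00 Cr − 7,600.00 Cr) = 832.96 Cr + 15.88% × 3,974.00 Cr = 1,464.03 Cr
Social Insurance: 2.5% × 11,890.00 Cr = 297.25 Cr
Workforce Levy: 3% × 11,890.00 Cr = 356.70 Cr
Total: 1,464.03 Cr + 297.25 Cr + 356.70 Cr = 2,117.98 Cr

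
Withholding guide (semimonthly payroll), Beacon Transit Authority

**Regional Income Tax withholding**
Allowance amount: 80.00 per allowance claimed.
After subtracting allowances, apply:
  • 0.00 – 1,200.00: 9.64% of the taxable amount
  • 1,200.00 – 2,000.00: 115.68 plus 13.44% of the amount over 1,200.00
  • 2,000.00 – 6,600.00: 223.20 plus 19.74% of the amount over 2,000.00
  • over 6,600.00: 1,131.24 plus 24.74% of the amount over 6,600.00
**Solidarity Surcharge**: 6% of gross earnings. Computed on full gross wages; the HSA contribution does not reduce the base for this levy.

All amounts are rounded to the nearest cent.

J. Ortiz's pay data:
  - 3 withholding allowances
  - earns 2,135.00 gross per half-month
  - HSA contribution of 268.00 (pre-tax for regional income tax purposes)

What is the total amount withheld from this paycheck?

301.17

Regional Income Tax: taxable = 2,135.00 − 268.00 − 3×80.00 = 1,627.00
  115.68 + 13.44% × (1,627.00 − 1,200.00) = 115.68 + 13.44% × 427.00 = 173.07
Solidarity Surcharge: 6% × 2,135.00 = 128.10
Total: 173.07 + 128.10 = 301.17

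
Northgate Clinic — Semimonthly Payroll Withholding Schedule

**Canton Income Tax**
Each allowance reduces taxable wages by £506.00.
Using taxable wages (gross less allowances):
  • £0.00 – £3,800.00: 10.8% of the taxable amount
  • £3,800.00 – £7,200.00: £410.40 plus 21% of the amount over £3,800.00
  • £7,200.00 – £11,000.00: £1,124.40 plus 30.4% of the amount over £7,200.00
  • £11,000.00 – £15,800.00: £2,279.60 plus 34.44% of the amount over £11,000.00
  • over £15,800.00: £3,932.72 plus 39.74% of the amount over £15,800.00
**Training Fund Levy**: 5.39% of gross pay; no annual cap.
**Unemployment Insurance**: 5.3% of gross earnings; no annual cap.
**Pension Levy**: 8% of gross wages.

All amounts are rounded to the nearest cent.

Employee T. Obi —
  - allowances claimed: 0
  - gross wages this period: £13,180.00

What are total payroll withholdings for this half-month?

£5,493.73

Canton Income Tax: taxable = £13,180.00
  £2,279.60 + 34.44% × (£13,180.00 − £11,000.00) = £2,279.60 + 34.44% × £2,180.00 = £3,030.39
Training Fund Levy: 5.39% × £13,180.00 = £710.40
Unemployment Insurance: 5.3% × £13,180.00 = £698.54
Pension Levy: 8% × £13,180.00 = £1,054.40
Total: £3,030.39 + £710.40 + £698.54 + £1,054.40 = £5,493.73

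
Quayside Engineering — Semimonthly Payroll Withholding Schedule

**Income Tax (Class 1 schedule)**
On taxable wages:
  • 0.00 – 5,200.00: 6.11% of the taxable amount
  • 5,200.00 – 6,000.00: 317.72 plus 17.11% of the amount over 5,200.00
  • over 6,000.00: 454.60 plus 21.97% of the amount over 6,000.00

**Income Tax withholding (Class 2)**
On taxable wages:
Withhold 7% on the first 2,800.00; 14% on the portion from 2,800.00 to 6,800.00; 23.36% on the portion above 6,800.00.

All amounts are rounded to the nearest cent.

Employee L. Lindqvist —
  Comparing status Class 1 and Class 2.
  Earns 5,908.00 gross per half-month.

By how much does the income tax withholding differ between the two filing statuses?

192.26

Income Tax (Class 1): taxable = 5,908.00
  317.72 + 17.11% × (5,908.00 − 5,200.00) = 317.72 + 17.11% × 708.00 = 438.86
Income Tax (Class 2): taxable = 5,908.00
  196.00 + 14% × (5,908.00 − 2,800.00) = 196.00 + 14% × 3,108.00 = 631.12
Difference: |438.86 − 631.12| = 192.26 (higher under Class 2)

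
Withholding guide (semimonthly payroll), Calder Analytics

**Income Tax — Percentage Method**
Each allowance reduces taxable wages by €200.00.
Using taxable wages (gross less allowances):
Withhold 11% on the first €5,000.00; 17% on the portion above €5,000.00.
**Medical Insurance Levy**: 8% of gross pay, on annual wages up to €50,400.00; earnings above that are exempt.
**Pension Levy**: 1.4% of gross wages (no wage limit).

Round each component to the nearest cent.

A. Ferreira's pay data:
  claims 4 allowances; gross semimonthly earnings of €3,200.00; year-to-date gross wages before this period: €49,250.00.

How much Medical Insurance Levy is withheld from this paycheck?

€92.00

Medical Insurance Levy: cap €50,400.00 − YTD €49,250.00 = €1,150.00 subject; 8% × €1,150.00 = €92.00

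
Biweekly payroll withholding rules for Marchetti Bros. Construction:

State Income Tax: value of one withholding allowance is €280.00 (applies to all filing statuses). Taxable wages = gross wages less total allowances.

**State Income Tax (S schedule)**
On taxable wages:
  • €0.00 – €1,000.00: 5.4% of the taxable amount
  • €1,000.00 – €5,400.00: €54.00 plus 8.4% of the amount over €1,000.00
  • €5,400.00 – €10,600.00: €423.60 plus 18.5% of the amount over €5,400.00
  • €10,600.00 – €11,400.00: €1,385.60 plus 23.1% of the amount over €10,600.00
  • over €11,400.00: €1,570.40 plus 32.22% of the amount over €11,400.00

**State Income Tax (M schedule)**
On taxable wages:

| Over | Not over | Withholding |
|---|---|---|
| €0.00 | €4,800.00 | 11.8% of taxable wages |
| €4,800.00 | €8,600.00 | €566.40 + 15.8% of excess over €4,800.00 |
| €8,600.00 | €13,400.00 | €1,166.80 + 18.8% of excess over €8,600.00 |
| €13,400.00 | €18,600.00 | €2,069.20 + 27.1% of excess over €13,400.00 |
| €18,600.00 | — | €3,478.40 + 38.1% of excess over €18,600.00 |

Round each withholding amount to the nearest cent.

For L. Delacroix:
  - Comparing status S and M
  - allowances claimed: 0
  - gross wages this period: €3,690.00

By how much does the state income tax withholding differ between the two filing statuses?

State Income Tax (S): taxable = €3,690.00
  €54.00 + 8.4% × (€3,690.00 − €1,000.00) = €54.00 + 8.4% × €2,690.00 = €279.96
State Income Tax (M): taxable = €3,690.00
  11.8% × €3,690.00 = €435.42
Difference: |€279.96 − €435.42| = €155.46 (higher under M)

€155.46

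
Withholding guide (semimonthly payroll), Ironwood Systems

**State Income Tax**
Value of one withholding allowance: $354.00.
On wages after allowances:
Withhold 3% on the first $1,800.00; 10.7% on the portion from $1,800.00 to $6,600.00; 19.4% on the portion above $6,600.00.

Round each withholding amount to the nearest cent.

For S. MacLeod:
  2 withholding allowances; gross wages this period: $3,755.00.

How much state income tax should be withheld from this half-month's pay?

State Income Tax: taxable = $3,755.00 − 2×$354.00 = $3,047.00
  $54.00 + 10.7% × ($3,047.00 − $1,800.00) = $54.00 + 10.7% × $1,247.00 = $187.43

$187.43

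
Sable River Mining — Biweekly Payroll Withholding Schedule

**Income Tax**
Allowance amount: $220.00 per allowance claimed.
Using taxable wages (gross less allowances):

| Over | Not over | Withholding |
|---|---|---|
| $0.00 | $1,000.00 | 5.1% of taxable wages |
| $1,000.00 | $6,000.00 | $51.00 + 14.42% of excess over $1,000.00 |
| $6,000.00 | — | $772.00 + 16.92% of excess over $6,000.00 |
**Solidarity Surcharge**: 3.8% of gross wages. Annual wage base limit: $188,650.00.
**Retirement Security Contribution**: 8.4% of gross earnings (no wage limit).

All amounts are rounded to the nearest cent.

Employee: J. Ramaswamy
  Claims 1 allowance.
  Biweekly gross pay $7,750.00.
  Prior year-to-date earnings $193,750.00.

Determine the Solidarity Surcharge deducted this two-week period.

Solidarity Surcharge: YTD $193,750.00 ≥ cap $188,650.00 → $0.00

$0.00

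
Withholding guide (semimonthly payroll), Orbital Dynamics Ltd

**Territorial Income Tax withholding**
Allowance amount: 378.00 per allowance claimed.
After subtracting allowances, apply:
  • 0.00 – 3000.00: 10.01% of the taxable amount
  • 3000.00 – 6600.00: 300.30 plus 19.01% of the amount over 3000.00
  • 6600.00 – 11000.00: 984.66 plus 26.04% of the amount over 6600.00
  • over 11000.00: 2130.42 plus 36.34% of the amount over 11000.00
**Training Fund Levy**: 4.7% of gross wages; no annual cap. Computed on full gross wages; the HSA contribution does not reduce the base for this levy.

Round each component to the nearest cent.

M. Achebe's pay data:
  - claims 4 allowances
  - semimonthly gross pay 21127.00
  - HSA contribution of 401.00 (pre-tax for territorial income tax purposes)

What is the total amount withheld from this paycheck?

Territorial Income Tax: taxable = 21127.00 − 401.00 − 4×378.00 = 19214.00
  2130.42 + 36.34% × (19214.00 − 11000.00) = 2130.42 + 36.34% × 8214.00 = 5115.39
Training Fund Levy: 4.7% × 21127.00 = 992.97
Total: 5115.39 + 992.97 = 6108.36

6108.36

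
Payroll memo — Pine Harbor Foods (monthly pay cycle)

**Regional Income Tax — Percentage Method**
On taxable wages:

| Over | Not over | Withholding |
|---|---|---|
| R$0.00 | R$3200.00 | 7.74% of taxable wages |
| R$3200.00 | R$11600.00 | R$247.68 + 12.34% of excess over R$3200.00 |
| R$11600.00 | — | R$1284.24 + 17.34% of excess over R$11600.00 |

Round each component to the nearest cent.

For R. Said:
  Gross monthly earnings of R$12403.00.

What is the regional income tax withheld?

R$1423.48

Regional Income Tax: taxable = R$12403.00
  R$1284.24 + 17.34% × (R$12403.00 − R$11600.00) = R$1284.24 + 17.34% × R$803.00 = R$1423.48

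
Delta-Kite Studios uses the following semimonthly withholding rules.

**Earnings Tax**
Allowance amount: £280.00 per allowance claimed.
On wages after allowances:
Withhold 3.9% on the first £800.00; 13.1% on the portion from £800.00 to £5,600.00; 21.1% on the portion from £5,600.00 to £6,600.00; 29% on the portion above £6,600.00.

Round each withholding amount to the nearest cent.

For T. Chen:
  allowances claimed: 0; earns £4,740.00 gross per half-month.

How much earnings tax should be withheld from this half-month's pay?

£547.34

Earnings Tax: taxable = £4,740.00
  £31.20 + 13.1% × (£4,740.00 − £800.00) = £31.20 + 13.1% × £3,940.00 = £547.34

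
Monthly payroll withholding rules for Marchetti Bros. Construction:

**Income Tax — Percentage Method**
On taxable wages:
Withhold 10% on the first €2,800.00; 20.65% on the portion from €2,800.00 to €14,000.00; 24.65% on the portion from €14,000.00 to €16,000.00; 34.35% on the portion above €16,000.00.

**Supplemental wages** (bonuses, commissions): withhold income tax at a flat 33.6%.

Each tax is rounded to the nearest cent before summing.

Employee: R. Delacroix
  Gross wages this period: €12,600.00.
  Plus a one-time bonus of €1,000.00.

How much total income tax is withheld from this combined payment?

€2,639.70

Income Tax: taxable = €12,600.00
  €280.00 + 20.65% × (€12,600.00 − €2,800.00) = €280.00 + 20.65% × €9,800.00 = €2,303.70
Supplemental (33.6% flat on bonus): 33.6% × €1,000.00 = €336.00
Total income tax: €2,303.70 + €336.00 = €2,639.70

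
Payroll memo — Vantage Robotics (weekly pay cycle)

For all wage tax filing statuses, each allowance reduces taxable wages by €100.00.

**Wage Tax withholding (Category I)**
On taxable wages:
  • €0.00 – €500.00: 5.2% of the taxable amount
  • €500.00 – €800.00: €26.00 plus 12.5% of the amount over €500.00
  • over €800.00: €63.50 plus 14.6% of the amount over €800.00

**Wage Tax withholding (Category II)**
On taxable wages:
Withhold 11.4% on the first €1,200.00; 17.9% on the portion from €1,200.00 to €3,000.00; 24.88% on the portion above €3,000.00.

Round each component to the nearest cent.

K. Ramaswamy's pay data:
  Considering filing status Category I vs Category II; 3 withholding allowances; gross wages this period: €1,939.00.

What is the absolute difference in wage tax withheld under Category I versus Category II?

€29.39

Wage Tax (Category I): taxable = €1,939.00 − 3×€100.00 = €1,639.00
  €63.50 + 14.6% × (€1,639.00 − €800.00) = €63.50 + 14.6% × €839.00 = €185.99
Wage Tax (Category II): taxable = €1,939.00 − 3×€100.00 = €1,639.00
  €136.80 + 17.9% × (€1,639.00 − €1,200.00) = €136.80 + 17.9% × €439.00 = €215.38
Difference: |€185.99 − €215.38| = €29.39 (higher under Category II)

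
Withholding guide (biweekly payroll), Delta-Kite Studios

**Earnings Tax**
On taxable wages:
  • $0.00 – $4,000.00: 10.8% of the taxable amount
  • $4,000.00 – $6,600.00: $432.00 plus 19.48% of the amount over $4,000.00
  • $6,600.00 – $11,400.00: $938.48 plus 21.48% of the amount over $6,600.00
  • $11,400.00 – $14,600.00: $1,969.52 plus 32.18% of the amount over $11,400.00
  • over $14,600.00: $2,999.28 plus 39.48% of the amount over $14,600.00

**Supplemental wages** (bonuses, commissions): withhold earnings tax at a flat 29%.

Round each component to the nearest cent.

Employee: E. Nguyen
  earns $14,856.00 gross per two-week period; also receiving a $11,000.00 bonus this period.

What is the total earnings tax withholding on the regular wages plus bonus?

Earnings Tax: taxable = $14,856.00
  $2,999.28 + 39.48% × ($14,856.00 − $14,600.00) = $2,999.28 + 39.48% × $256.00 = $3,100.35
Supplemental (29% flat on bonus): 29% × $11,000.00 = $3,190.00
Total earnings tax: $3,100.35 + $3,190.00 = $6,290.35

$6,290.35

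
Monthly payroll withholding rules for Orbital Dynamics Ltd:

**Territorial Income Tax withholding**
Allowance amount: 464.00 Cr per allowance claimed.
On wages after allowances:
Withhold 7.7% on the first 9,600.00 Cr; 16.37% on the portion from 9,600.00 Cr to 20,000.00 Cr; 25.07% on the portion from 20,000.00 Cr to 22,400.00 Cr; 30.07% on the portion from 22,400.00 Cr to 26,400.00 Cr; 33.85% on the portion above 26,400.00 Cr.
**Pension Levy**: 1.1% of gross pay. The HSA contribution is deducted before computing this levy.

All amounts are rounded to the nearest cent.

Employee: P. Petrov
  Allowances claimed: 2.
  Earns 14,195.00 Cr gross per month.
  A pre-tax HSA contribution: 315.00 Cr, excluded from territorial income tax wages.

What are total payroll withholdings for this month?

1,440.60 Cr

Territorial Income Tax: taxable = 14,195.00 Cr − 315.00 Cr − 2×464.00 Cr = 12,952.00 Cr
  739.20 Cr + 16.37% × (12,952.00 Cr − 9,600.00 Cr) = 739.20 Cr + 16.37% × 3,352.00 Cr = 1,287.92 Cr
Pension Levy: 1.1% × 13,880.00 Cr = 152.68 Cr
Total: 1,287.92 Cr + 152.68 Cr = 1,440.60 Cr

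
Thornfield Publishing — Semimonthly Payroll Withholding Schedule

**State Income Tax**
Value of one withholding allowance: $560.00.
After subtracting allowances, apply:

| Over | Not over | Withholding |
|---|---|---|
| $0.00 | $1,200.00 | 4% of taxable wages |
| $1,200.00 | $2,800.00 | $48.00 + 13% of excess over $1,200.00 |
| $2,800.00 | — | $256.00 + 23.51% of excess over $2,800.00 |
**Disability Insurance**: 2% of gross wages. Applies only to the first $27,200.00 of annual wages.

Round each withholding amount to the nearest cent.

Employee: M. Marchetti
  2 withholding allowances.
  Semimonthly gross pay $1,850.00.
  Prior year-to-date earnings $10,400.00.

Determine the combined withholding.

$66.20

State Income Tax: taxable = $1,850.00 − 2×$560.00 = $730.00
  4% × $730.00 = $29.20
Disability Insurance: 2% × $1,850.00 = $37.00
Total: $29.20 + $37.00 = $66.20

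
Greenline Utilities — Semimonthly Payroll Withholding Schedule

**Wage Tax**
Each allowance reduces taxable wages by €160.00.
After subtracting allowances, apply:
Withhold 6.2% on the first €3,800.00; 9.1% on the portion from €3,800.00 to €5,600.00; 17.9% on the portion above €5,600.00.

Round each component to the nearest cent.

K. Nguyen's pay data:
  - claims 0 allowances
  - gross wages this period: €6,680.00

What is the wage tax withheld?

Wage Tax: taxable = €6,680.00
  €399.40 + 17.9% × (€6,680.00 − €5,600.00) = €399.40 + 17.9% × €1,080.00 = €592.72

€592.72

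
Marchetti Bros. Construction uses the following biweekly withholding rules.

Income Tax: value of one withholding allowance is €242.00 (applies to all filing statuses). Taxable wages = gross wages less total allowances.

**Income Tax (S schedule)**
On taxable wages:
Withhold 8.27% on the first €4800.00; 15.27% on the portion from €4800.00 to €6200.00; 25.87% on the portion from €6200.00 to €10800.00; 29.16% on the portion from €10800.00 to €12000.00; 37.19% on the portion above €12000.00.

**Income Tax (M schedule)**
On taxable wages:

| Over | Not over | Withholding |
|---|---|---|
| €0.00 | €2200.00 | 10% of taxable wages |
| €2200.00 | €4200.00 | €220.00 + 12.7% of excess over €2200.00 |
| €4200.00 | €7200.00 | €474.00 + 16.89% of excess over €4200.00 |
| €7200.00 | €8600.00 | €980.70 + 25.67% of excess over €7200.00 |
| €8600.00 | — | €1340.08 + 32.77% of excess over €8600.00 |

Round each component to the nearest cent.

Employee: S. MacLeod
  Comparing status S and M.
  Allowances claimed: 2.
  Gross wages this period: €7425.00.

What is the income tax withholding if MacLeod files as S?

€802.44

Income Tax (S): taxable = €7425.00 − 2×€242.00 = €6941.00
  €610.74 + 25.87% × (€6941.00 − €6200.00) = €610.74 + 25.87% × €741.00 = €802.44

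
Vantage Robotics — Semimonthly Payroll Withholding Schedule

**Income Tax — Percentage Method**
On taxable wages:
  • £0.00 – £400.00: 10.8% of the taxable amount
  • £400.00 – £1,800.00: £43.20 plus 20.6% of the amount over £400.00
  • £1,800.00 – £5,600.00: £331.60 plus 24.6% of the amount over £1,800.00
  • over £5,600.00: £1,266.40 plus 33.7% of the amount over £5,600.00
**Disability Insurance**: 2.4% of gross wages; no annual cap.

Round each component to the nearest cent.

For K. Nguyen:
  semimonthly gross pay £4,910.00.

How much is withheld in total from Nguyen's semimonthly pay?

£1,214.50

Income Tax: taxable = £4,910.00
  £331.60 + 24.6% × (£4,910.00 − £1,800.00) = £331.60 + 24.6% × £3,110.00 = £1,096.66
Disability Insurance: 2.4% × £4,910.00 = £117.84
Total: £1,096.66 + £117.84 = £1,214.50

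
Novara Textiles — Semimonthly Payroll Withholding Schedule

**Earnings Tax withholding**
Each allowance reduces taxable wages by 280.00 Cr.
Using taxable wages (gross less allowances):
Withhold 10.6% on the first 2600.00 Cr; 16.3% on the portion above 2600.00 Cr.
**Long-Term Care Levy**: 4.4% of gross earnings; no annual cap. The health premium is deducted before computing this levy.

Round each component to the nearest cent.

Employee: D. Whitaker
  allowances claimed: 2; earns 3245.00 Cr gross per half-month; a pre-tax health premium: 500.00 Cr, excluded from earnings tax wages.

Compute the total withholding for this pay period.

352.39 Cr

Earnings Tax: taxable = 3245.00 Cr − 500.00 Cr − 2×280.00 Cr = 2185.00 Cr
  10.6% × 2185.00 Cr = 231.61 Cr
Long-Term Care Levy: 4.4% × 2745.00 Cr = 120.78 Cr
Total: 231.61 Cr + 120.78 Cr = 352.39 Cr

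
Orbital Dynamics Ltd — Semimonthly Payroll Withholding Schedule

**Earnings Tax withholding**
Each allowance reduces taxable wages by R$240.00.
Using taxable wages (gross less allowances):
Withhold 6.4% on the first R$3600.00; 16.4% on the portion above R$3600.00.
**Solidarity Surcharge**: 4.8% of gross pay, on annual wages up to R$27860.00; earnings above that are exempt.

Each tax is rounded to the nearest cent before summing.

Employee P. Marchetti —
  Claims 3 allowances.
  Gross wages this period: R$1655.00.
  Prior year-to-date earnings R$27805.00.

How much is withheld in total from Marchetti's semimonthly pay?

R$62.48

Earnings Tax: taxable = R$1655.00 − 3×R$240.00 = R$935.00
  6.4% × R$935.00 = R$59.84
Solidarity Surcharge: cap R$27860.00 − YTD R$27805.00 = R$55.00 subject; 4.8% × R$55.00 = R$2.64
Total: R$59.84 + R$2.64 = R$62.48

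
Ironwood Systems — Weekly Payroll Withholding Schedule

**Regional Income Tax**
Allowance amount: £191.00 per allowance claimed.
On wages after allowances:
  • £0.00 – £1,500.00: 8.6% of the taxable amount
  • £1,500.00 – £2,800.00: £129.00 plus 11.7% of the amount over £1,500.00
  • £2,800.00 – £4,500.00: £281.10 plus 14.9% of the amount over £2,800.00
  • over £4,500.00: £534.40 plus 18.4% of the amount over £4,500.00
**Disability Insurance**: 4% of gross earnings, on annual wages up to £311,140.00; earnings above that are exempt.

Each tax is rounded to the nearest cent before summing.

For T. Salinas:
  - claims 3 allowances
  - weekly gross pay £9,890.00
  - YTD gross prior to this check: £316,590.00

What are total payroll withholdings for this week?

Regional Income Tax: taxable = £9,890.00 − 3×£191.00 = £9,317.00
  £534.40 + 18.4% × (£9,317.00 − £4,500.00) = £534.40 + 18.4% × £4,817.00 = £1,420.73
Disability Insurance: YTD £316,590.00 ≥ cap £311,140.00 → £0.00
Total: £1,420.73 + £0.00 = £1,420.73

£1,420.73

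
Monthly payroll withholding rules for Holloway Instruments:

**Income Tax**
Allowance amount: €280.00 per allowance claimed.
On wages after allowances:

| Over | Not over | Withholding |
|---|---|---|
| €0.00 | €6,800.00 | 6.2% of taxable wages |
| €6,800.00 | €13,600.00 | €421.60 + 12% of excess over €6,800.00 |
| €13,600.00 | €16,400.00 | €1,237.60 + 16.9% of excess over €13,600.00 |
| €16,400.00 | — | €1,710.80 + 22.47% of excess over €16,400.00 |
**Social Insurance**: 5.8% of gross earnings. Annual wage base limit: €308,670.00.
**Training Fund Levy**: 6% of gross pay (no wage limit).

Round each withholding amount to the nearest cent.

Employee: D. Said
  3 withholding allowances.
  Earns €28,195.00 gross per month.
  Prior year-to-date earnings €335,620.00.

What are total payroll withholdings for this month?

€5,864.09

Income Tax: taxable = €28,195.00 − 3×€280.00 = €27,355.00
  €1,710.80 + 22.47% × (€27,355.00 − €16,400.00) = €1,710.80 + 22.47% × €10,955.00 = €4,172.39
Social Insurance: YTD €335,620.00 ≥ cap €308,670.00 → €0.00
Training Fund Levy: 6% × €28,195.00 = €1,691.70
Total: €4,172.39 + €0.00 + €1,691.70 = €5,864.09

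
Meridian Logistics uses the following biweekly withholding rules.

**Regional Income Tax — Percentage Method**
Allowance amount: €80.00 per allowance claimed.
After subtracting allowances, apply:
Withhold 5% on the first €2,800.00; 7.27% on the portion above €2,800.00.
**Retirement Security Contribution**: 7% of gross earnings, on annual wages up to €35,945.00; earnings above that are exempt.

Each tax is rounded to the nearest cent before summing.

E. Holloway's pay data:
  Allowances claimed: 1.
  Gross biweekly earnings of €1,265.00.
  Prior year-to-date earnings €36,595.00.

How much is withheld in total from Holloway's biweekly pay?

€59.25

Regional Income Tax: taxable = €1,265.00 − 1×€80.00 = €1,185.00
  5% × €1,185.00 = €59.25
Retirement Security Contribution: YTD €36,595.00 ≥ cap €35,945.00 → €0.00
Total: €59.25 + €0.00 = €59.25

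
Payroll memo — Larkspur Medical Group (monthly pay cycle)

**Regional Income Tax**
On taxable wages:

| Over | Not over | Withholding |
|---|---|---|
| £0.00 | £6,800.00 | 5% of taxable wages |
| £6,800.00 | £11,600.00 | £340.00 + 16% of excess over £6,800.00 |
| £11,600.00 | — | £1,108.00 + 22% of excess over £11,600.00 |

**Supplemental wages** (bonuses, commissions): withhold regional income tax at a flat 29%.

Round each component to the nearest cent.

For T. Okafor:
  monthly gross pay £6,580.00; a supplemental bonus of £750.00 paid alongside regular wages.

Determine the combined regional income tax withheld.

Regional Income Tax: taxable = £6,580.00
  5% × £6,580.00 = £329.00
Supplemental (29% flat on bonus): 29% × £750.00 = £217.50
Total regional income tax: £329.00 + £217.50 = £546.50

£546.50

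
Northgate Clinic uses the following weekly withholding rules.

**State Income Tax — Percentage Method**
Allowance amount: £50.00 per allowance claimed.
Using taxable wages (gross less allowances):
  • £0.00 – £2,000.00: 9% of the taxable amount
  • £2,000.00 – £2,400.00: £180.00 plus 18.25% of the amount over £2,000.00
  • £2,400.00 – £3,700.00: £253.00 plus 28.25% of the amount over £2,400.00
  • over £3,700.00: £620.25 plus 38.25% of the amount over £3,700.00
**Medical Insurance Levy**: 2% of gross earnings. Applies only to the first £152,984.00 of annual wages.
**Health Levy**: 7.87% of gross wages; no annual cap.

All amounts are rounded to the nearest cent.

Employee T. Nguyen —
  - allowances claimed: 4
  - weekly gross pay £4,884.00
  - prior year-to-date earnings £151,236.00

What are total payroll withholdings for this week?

£1,415.96

State Income Tax: taxable = £4,884.00 − 4×£50.00 = £4,684.00
  £620.25 + 38.25% × (£4,684.00 − £3,700.00) = £620.25 + 38.25% × £984.00 = £996.63
Medical Insurance Levy: cap £152,984.00 − YTD £151,236.00 = £1,748.00 subject; 2% × £1,748.00 = £34.96
Health Levy: 7.87% × £4,884.00 = £384.37
Total: £996.63 + £34.96 + £384.37 = £1,415.96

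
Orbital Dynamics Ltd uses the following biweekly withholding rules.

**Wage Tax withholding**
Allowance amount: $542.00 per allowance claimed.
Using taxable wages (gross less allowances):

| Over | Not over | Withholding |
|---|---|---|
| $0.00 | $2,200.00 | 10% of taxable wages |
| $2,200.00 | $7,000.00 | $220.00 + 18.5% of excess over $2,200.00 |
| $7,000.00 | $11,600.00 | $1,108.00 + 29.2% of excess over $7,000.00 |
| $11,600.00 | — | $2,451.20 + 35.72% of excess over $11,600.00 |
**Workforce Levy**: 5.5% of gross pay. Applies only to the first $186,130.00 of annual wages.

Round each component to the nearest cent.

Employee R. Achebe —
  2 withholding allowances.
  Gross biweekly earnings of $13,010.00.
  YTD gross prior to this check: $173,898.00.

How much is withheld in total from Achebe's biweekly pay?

Wage Tax: taxable = $13,010.00 − 2×$542.00 = $11,926.00
  $2,451.20 + 35.72% × ($11,926.00 − $11,600.00) = $2,451.20 + 35.72% × $326.00 = $2,567.65
Workforce Levy: cap $186,130.00 − YTD $173,898.00 = $12,232.00 subject; 5.5% × $12,232.00 = $672.76
Total: $2,567.65 + $672.76 = $3,240.41

$3,240.41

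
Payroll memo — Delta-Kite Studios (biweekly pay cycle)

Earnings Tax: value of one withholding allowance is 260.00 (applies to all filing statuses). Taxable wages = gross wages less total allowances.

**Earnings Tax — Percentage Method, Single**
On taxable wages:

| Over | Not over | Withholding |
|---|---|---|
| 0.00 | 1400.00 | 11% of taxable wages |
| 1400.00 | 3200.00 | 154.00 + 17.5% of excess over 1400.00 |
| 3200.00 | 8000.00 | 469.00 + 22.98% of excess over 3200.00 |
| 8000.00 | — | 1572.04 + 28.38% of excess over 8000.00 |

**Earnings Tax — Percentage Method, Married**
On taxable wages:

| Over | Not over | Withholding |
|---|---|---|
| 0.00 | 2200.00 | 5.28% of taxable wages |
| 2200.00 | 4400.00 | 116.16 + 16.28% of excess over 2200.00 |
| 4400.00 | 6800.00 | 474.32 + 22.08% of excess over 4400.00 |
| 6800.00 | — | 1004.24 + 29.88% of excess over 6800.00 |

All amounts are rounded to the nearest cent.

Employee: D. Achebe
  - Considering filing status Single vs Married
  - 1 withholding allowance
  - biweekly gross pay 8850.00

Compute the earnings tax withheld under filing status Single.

Earnings Tax (Single): taxable = 8850.00 − 1×260.00 = 8590.00
  1572.04 + 28.38% × (8590.00 − 8000.00) = 1572.04 + 28.38% × 590.00 = 1739.48

1739.48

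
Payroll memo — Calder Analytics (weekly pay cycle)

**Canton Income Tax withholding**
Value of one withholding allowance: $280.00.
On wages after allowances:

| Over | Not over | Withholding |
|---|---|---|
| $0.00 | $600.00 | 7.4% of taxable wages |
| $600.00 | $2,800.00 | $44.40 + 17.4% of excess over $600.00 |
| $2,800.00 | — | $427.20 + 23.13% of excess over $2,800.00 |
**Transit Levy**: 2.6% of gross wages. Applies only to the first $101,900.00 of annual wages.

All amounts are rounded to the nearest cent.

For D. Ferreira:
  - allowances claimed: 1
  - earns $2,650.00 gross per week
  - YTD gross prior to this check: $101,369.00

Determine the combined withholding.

Canton Income Tax: taxable = $2,650.00 − 1×$280.00 = $2,370.00
  $44.40 + 17.4% × ($2,370.00 − $600.00) = $44.40 + 17.4% × $1,770.00 = $352.38
Transit Levy: cap $101,900.00 − YTD $101,369.00 = $531.00 subject; 2.6% × $531.00 = $13.81
Total: $352.38 + $13.81 = $366.19

$366.19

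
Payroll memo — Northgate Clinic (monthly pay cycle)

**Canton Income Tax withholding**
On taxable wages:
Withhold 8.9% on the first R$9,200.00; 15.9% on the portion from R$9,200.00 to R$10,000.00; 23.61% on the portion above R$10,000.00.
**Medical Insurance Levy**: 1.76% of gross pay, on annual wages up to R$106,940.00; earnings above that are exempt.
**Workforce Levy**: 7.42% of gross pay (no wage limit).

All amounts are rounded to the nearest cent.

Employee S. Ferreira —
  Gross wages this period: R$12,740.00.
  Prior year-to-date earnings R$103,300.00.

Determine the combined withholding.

R$2,602.28

Canton Income Tax: taxable = R$12,740.00
  R$946.00 + 23.61% × (R$12,740.00 − R$10,000.00) = R$946.00 + 23.61% × R$2,740.00 = R$1,592.91
Medical Insurance Levy: cap R$106,940.00 − YTD R$103,300.00 = R$3,640.00 subject; 1.76% × R$3,640.00 = R$64.06
Workforce Levy: 7.42% × R$12,740.00 = R$945.31
Total: R$1,592.91 + R$64.06 + R$945.31 = R$2,602.28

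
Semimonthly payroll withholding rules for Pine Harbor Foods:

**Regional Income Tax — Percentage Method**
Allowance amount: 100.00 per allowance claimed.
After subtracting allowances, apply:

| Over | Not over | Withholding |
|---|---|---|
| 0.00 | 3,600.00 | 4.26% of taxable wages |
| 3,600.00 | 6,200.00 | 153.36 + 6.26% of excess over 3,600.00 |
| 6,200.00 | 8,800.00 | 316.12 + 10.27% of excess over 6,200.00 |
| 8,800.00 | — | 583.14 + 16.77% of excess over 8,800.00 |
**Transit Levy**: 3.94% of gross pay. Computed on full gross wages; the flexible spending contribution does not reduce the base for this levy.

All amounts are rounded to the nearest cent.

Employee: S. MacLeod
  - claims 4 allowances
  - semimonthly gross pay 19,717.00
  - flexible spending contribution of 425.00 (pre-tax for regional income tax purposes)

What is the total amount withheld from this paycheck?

3,052.42

Regional Income Tax: taxable = 19,717.00 − 425.00 − 4×100.00 = 18,892.00
  583.14 + 16.77% × (18,892.00 − 8,800.00) = 583.14 + 16.77% × 10,092.00 = 2,275.57
Transit Levy: 3.94% × 19,717.00 = 776.85
Total: 2,275.57 + 776.85 = 3,052.42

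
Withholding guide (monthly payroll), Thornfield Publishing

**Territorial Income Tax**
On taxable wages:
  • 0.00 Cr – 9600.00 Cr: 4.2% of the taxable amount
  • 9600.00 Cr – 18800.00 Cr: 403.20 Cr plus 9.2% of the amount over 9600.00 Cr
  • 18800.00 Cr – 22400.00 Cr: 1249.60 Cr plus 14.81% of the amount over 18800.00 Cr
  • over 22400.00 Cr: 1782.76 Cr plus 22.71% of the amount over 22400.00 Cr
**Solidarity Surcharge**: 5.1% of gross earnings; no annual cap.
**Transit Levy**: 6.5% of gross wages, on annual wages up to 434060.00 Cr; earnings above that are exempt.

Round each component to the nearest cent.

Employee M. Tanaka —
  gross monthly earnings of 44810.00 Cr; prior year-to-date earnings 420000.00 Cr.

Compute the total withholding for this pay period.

Territorial Income Tax: taxable = 44810.00 Cr
  1782.76 Cr + 22.71% × (44810.00 Cr − 22400.00 Cr) = 1782.76 Cr + 22.71% × 22410.00 Cr = 6872.07 Cr
Solidarity Surcharge: 5.1% × 44810.00 Cr = 2285.31 Cr
Transit Levy: cap 434060.00 Cr − YTD 420000.00 Cr = 14060.00 Cr subject; 6.5% × 14060.00 Cr = 913.90 Cr
Total: 6872.07 Cr + 2285.31 Cr + 913.90 Cr = 10071.28 Cr

10071.28 Cr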